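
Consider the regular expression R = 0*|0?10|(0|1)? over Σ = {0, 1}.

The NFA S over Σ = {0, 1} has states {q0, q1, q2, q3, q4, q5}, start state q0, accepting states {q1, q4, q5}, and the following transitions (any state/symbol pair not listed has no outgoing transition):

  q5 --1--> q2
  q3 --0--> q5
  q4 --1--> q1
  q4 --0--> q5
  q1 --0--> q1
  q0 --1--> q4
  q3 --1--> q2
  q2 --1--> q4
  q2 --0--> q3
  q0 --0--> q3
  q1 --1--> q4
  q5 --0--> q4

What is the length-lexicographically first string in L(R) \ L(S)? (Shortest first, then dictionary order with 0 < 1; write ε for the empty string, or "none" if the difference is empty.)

The empty string ε is accepted by R but not by S.
Since ε is the unique shortest string, it is the required witness.

ε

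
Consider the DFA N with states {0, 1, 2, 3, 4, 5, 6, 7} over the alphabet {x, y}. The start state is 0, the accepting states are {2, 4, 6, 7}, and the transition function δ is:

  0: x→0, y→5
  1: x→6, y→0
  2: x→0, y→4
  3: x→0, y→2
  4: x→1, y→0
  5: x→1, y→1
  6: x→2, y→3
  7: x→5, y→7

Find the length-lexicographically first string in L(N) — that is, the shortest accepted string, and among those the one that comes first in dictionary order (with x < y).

A breadth-first search from 0 reaches an accepting state first via the path 0 → 5 → 1 → 6 on input yxx.
No string of length < 3 is accepted (BFS exhausts all shorter strings without reaching an accepting state), and yxx is the lexicographically least accepting string of length 3.

yxx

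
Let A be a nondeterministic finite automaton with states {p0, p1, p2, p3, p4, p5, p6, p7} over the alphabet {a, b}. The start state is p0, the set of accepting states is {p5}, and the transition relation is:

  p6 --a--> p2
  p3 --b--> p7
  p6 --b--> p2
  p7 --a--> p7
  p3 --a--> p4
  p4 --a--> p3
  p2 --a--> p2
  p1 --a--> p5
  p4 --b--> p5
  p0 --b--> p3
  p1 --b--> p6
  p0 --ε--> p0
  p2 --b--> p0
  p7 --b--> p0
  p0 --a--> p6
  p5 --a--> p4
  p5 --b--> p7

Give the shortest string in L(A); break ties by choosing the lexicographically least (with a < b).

bab

A breadth-first search from p0 reaches an accepting state first via the path p0 → p3 → p4 → p5 on input bab.
No string of length < 3 is accepted (BFS exhausts all shorter strings without reaching an accepting state), and bab is the lexicographically least accepting string of length 3.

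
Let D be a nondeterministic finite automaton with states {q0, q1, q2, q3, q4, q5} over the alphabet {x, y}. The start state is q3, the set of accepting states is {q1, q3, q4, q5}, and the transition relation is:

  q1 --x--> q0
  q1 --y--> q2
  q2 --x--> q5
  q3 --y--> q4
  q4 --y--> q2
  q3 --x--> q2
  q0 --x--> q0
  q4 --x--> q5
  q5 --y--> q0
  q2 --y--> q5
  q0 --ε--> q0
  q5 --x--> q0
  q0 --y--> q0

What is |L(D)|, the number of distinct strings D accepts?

7

The useful subgraph on states {q2, q3, q4, q5} is acyclic, so L(D) is finite; the longest accepting path visits 4 useful states, giving maximum string length 3.
Counting accepting paths from q3 by length: 1 of length 0, 1 of length 1, 3 of length 2, 2 of length 3. Total 7.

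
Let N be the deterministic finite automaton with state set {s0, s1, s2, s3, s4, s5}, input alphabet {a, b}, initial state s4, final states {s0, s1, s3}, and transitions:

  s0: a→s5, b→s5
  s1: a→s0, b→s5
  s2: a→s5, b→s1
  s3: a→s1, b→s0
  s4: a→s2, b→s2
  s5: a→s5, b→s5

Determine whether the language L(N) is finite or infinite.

finite

The useful states (reachable from s4 and able to reach an accepting state) are {s0, s1, s2, s4}.
Restricted to these states the transition graph has no cycle, so every accepting path has bounded length and L is finite.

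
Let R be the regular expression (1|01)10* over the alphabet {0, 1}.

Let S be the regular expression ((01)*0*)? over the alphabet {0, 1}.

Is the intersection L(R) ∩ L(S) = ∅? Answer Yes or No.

Yes

Converting the expression R to a DFA (subset construction, then merging equivalent states) gives the minimal DFA with states {r0, r1, r2, r3, r4}, start state r0, accepting states {r4} and transitions r0: 0→r1, 1→r2; r1: 0→r3, 1→r2; r2: 0→r3, 1→r4; r3: 0→r3, 1→r3; r4: 0→r4, 1→r3.
Converting the expression S to a DFA (subset construction, then merging equivalent states) gives the minimal DFA with states {s0, s1, s2, s3}, start state s0, accepting states {s0, s1, s3} and transitions s0: 0→s1, 1→s2; s1: 0→s3, 1→s0; s2: 0→s2, 1→s2; s3: 0→s3, 1→s2.
Exploring the product automaton R × S from the start pair (r0, s0), following both machines on each input symbol, reaches 9 state pairs: (r0, s0), (r1, s1), (r2, s2), (r3, s3), (r2, s0), (r3, s2), (r4, s2), (r3, s1), (r3, s0).
R accepts in {r4} and S accepts in {s0, s1, s3}; no reachable pair has both components accepting, so no string drives both machines to acceptance simultaneously and L(R) ∩ L(S) = ∅.
So no string is accepted by both, and the intersection is empty.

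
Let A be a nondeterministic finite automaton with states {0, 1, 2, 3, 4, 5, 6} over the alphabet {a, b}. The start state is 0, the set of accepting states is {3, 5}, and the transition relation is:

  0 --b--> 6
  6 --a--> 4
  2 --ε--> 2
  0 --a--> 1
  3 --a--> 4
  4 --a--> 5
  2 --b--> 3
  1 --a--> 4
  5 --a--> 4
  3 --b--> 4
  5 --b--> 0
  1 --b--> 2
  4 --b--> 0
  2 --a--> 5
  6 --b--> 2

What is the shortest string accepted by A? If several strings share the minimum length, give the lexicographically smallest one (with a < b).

aaa

A breadth-first search from 0 reaches an accepting state first via the path 0 → 1 → 4 → 5 on input aaa.
No string of length < 3 is accepted (BFS exhausts all shorter strings without reaching an accepting state), and aaa is the lexicographically least accepting string of length 3.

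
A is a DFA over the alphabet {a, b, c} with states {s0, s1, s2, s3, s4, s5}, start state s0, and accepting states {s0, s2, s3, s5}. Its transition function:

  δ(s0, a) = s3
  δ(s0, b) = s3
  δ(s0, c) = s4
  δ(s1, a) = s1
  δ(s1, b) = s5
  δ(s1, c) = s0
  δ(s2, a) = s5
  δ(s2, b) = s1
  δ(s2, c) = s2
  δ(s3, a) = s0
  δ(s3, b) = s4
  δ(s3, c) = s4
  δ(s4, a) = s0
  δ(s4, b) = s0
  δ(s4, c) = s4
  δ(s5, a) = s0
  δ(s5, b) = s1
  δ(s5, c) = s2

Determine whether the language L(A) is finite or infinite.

infinite

State s0 is reachable from the start and can reach an accepting state, and it lies on the cycle s0 → s3 → s0.
Traversing that cycle any number of times yields accepted strings of unbounded length, so the language is infinite.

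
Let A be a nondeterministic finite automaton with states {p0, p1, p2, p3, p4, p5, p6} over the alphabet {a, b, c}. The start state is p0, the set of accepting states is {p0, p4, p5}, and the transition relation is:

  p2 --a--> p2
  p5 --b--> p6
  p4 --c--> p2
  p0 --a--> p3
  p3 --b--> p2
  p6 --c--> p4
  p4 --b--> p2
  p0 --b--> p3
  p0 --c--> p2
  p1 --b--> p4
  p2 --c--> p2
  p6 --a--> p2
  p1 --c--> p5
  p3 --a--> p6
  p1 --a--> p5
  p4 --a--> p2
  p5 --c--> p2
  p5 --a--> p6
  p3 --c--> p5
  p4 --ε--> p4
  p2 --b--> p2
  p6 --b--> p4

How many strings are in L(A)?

The useful subgraph on states {p0, p3, p4, p5, p6} is acyclic, so L(A) is finite; the longest accepting path visits 5 useful states, giving maximum string length 4.
Counting accepting paths from p0 by length: 1 of length 0, 2 of length 2, 4 of length 3, 8 of length 4. Total 15.

15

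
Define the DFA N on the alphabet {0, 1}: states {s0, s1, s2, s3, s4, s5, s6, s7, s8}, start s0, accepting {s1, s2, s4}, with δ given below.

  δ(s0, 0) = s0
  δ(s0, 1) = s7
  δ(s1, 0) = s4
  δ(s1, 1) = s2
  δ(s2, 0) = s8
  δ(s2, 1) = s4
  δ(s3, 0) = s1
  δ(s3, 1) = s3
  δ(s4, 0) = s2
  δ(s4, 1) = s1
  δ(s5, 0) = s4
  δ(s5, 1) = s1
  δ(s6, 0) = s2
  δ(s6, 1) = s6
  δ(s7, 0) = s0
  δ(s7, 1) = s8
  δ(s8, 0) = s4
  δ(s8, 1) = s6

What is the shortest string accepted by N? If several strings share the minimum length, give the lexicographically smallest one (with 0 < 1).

110

A breadth-first search from s0 reaches an accepting state first via the path s0 → s7 → s8 → s4 on input 110.
No string of length < 3 is accepted (BFS exhausts all shorter strings without reaching an accepting state), and 110 is the lexicographically least accepting string of length 3.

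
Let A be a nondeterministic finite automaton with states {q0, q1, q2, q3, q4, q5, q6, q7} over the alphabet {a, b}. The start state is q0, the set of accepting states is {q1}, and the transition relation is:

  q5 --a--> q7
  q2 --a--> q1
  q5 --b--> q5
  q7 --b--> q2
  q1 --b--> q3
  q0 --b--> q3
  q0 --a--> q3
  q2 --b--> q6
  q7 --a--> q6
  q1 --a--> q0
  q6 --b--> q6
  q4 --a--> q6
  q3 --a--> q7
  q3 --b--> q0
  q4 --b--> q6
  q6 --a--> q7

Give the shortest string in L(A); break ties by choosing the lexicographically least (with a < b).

A breadth-first search from q0 reaches an accepting state first via the path q0 → q3 → q7 → q2 → q1 on input aaba.
No string of length < 4 is accepted (BFS exhausts all shorter strings without reaching an accepting state), and aaba is the lexicographically least accepting string of length 4.

aaba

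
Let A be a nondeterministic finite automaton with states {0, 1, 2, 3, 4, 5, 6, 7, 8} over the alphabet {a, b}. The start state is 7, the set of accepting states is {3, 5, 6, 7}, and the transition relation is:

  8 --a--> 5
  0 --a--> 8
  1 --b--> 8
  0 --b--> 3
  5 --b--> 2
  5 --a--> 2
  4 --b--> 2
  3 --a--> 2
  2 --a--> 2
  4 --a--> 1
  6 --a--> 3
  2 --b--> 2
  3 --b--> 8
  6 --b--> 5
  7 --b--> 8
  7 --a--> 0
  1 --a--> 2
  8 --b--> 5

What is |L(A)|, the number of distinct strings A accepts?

The useful subgraph on states {0, 3, 5, 7, 8} is acyclic, so L(A) is finite; the longest accepting path visits 5 useful states, giving maximum string length 4.
Counting accepting paths from 7 by length: 1 of length 0, 3 of length 2, 2 of length 3, 2 of length 4. Total 8.

8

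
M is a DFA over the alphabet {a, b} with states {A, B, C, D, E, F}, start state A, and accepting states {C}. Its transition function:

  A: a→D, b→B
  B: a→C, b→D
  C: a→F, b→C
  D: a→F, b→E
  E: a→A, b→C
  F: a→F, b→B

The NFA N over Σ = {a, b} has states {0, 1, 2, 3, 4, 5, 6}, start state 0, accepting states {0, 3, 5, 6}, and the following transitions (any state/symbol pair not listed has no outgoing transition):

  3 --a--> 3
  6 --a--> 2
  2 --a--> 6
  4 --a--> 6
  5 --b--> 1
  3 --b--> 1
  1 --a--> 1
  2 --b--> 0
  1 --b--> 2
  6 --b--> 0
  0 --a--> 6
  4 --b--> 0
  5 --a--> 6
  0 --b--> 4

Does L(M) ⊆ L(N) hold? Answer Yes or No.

No

The string abb is in L(M) but not in L(N).
So L(M) ⊄ L(N).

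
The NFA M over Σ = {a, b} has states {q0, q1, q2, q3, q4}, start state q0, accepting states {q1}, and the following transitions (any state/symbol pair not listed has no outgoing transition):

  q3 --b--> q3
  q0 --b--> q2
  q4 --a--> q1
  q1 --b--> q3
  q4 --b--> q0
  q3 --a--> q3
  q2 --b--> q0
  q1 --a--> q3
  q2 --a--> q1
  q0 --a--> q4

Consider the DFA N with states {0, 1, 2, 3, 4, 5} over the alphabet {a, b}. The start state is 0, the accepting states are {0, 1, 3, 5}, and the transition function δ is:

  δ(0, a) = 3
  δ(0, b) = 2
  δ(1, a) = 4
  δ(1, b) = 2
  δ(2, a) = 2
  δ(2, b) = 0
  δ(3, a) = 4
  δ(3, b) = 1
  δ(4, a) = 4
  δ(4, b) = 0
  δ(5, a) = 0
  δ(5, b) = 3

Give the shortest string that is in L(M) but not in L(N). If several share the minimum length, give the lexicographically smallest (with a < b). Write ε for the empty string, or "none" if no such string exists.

The string aa is accepted by M but not by N.
No shorter string lies in the difference, and aa is the lexicographically first length-2 string in L(M) \ L(N).

aa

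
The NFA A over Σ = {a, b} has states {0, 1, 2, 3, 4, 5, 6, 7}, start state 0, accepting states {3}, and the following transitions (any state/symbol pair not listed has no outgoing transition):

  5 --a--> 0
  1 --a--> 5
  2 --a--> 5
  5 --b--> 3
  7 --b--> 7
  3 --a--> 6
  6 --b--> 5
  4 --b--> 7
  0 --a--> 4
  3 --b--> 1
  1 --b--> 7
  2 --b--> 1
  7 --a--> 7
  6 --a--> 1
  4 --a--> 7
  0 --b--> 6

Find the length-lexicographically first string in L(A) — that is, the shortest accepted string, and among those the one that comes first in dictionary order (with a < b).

A breadth-first search from 0 reaches an accepting state first via the path 0 → 6 → 5 → 3 on input bbb.
No string of length < 3 is accepted (BFS exhausts all shorter strings without reaching an accepting state), and bbb is the lexicographically least accepting string of length 3.

bbb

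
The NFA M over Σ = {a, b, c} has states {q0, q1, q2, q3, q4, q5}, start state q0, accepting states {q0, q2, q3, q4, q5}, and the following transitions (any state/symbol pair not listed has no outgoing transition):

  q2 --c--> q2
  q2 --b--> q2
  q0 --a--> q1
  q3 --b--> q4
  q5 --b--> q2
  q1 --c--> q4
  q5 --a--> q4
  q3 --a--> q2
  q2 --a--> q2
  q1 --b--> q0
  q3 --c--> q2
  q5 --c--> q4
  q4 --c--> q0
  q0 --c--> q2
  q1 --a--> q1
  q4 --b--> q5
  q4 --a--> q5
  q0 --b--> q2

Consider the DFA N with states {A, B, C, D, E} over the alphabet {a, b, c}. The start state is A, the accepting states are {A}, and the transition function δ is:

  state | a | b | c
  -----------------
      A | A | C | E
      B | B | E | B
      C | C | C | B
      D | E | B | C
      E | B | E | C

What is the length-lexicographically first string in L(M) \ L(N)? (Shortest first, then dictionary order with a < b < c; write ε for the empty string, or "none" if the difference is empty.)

b

The string b is accepted by M but not by N.
No shorter string lies in the difference, and b is the lexicographically first length-1 string in L(M) \ L(N).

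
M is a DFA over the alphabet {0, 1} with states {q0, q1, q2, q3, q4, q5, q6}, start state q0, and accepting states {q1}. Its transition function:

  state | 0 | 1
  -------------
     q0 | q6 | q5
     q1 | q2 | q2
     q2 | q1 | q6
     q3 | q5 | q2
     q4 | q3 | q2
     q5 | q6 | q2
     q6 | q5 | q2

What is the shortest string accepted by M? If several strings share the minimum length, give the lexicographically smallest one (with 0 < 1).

A breadth-first search from q0 reaches an accepting state first via the path q0 → q6 → q2 → q1 on input 010.
No string of length < 3 is accepted (BFS exhausts all shorter strings without reaching an accepting state), and 010 is the lexicographically least accepting string of length 3.

010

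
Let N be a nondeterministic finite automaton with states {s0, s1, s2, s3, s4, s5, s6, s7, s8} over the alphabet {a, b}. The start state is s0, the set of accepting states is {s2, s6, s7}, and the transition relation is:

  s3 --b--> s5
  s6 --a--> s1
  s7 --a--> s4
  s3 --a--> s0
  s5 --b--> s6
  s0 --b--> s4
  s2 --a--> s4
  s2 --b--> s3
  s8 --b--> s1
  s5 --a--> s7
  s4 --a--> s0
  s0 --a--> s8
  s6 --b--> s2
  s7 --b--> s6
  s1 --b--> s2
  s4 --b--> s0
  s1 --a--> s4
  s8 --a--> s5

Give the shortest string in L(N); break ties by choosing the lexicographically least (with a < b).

A breadth-first search from s0 reaches an accepting state first via the path s0 → s8 → s5 → s7 on input aaa.
No string of length < 3 is accepted (BFS exhausts all shorter strings without reaching an accepting state), and aaa is the lexicographically least accepting string of length 3.

aaa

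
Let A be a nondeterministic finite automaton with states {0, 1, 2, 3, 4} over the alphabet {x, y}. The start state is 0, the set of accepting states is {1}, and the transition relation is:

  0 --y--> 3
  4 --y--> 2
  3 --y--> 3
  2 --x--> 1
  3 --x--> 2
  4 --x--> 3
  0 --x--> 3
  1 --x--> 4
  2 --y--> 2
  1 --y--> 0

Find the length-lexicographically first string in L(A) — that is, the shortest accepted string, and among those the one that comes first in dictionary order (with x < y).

xxx

A breadth-first search from 0 reaches an accepting state first via the path 0 → 3 → 2 → 1 on input xxx.
No string of length < 3 is accepted (BFS exhausts all shorter strings without reaching an accepting state), and xxx is the lexicographically least accepting string of length 3.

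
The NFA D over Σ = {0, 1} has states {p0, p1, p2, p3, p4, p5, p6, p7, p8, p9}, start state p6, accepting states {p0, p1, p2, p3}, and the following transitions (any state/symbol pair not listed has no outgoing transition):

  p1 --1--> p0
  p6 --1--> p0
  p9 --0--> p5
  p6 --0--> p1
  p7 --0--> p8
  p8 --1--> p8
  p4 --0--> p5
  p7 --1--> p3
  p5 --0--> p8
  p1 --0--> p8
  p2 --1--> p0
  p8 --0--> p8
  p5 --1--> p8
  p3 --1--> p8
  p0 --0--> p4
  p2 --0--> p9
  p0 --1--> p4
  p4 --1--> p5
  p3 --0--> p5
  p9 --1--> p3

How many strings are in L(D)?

The useful subgraph on states {p0, p1, p6} is acyclic, so L(D) is finite; the longest accepting path visits 3 useful states, giving maximum string length 2.
Counting accepting paths from p6 by length: 2 of length 1, 1 of length 2. Total 3.

3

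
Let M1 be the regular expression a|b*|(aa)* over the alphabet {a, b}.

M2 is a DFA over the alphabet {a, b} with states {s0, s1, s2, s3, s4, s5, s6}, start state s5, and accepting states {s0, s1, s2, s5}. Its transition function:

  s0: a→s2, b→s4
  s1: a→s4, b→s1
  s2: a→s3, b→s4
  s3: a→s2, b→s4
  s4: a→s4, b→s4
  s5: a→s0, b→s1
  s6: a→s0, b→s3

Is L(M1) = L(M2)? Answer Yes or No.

Converting the expression M1 to a DFA (subset construction, then merging equivalent states) gives the minimal DFA with states {r0, r1, r2, r3, r4, r5}, start state r0, accepting states {r0, r1, r2, r3} and transitions r0: a→r1, b→r2; r1: a→r3, b→r4; r2: a→r4, b→r2; r3: a→r5, b→r4; r4: a→r4, b→r4; r5: a→r3, b→r4.
Exploring the product automaton M1 × M2 from the start pair (r0, s5), following both machines on each input symbol, reaches 6 state pairs: (r0, s5), (r1, s0), (r2, s1), (r3, s2), (r4, s4), (r5, s3).
M1 accepts in {r0, r1, r2, r3} and M2 accepts in {s0, s1, s2, s5}. In every reachable pair the two components are either both accepting — (r0, s5), (r1, s0), (r2, s1), (r3, s2) — or both non-accepting, so no string is accepted by exactly one of the machines: L(M1) \ L(M2) and L(M2) \ L(M1) are both empty.
Hence every string is accepted by M1 iff it is accepted by M2, and the two languages coincide.

Yes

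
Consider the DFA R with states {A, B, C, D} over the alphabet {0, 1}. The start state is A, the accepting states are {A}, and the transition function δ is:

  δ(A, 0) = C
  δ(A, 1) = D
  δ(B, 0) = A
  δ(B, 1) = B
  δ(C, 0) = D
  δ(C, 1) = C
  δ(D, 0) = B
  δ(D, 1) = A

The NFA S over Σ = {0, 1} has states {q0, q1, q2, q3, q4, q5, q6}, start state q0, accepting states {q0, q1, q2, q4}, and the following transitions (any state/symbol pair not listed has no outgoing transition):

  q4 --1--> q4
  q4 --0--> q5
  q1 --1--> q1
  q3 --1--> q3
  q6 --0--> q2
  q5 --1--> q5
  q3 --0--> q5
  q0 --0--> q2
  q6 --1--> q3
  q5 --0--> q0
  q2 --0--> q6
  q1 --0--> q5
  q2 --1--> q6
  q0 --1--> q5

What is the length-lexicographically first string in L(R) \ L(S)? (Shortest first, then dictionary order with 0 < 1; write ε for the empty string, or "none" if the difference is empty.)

11

The string 11 is accepted by R but not by S.
No shorter string lies in the difference, and 11 is the lexicographically first length-2 string in L(R) \ L(S).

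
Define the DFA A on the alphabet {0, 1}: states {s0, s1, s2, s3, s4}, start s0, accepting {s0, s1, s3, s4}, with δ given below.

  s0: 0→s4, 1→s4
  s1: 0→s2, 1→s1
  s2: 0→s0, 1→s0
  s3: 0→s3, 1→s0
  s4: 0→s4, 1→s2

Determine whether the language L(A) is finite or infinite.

State s0 is reachable from the start and can reach an accepting state, and it lies on the cycle s0 → s4 → s2 → s0.
Traversing that cycle any number of times yields accepted strings of unbounded length, so the language is infinite.

infinite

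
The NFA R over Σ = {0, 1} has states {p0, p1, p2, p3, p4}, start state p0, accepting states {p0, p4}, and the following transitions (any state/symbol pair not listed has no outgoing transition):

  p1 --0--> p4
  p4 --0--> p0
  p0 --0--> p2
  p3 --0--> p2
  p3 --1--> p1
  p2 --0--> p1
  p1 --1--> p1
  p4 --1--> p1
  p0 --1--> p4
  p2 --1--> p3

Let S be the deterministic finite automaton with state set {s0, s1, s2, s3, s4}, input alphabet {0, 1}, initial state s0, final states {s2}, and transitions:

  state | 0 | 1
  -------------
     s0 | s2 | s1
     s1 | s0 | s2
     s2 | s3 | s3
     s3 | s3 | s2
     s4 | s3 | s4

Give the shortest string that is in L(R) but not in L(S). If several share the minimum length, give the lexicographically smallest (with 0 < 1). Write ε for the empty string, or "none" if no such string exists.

ε

The empty string ε is accepted by R but not by S.
Since ε is the unique shortest string, it is the required witness.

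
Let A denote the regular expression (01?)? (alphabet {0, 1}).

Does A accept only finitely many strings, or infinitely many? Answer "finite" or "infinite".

finite

The expression contains no Kleene star (every subexpression denotes a finite set), so L(A) is finite.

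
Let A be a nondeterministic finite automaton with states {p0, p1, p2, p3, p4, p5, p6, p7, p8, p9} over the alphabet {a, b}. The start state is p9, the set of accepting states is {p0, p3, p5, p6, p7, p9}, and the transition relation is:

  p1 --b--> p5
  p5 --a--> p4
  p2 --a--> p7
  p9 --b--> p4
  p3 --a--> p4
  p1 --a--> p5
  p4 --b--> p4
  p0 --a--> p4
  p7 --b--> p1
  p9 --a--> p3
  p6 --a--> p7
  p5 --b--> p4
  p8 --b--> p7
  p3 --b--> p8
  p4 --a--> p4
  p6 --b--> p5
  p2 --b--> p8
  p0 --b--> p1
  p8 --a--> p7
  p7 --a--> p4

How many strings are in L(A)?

The useful subgraph on states {p1, p3, p5, p7, p8, p9} is acyclic, so L(A) is finite; the longest accepting path visits 6 useful states, giving maximum string length 5.
Counting accepting paths from p9 by length: 1 of length 0, 1 of length 1, 2 of length 3, 4 of length 5. Total 8.

8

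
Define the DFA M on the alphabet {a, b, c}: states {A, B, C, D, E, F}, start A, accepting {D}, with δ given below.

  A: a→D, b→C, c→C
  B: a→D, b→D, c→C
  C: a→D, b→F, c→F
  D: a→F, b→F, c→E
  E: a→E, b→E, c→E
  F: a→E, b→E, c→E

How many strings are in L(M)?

The useful subgraph on states {A, C, D} is acyclic, so L(M) is finite; the longest accepting path visits 3 useful states, giving maximum string length 2.
Counting accepting paths from A by length: 1 of length 1, 2 of length 2. Total 3.

3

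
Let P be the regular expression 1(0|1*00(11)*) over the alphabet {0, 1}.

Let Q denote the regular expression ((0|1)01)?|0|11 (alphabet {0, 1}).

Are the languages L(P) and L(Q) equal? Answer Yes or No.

No

The string 10 is accepted by P but rejected by Q.
So L(P) ≠ L(Q).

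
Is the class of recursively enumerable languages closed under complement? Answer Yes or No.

If both L and its complement were r.e., running the two recognisers in parallel would decide L, so L would be recursive; but there are r.e. languages that are not recursive (e.g. the halting problem), and their complements are therefore not r.e.

No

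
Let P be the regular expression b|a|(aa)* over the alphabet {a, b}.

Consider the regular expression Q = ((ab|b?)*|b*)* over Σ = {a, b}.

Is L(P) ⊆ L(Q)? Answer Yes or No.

No

The string a is in L(P) but not in L(Q).
So L(P) ⊄ L(Q).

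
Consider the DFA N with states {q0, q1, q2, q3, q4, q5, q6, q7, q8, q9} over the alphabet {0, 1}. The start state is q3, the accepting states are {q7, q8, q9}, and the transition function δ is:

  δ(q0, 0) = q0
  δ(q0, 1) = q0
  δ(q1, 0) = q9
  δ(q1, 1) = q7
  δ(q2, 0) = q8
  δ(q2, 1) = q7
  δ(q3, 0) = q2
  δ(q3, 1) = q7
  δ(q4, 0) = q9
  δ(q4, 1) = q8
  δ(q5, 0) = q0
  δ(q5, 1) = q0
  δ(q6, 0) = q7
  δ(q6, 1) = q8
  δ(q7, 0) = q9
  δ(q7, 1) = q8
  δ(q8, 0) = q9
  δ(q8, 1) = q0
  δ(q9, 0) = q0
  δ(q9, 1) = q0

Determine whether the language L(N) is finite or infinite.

finite

The useful states (reachable from q3 and able to reach an accepting state) are {q2, q3, q7, q8, q9}.
Restricted to these states the transition graph has no cycle, so every accepting path has bounded length and L is finite.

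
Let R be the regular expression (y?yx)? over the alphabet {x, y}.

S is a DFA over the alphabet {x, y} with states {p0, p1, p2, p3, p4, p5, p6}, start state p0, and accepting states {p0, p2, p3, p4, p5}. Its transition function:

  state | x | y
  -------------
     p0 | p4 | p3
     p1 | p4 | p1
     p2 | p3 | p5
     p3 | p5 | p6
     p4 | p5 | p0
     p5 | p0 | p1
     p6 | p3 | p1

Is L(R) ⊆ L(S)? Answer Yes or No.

Yes

Converting the expression R to a DFA (subset construction, then merging equivalent states) gives the minimal DFA with states {r0, r1, r2, r3, r4}, start state r0, accepting states {r0, r3} and transitions r0: x→r1, y→r2; r1: x→r1, y→r1; r2: x→r3, y→r4; r3: x→r1, y→r1; r4: x→r3, y→r1.
Exploring the product automaton R × S from the start pair (r0, p0), following both machines on each input symbol, reaches 11 state pairs: (r0, p0), (r1, p4), (r2, p3), (r1, p5), (r1, p0), (r3, p5), (r4, p6), (r1, p1), (r1, p3), (r3, p3), (r1, p6).
R accepts in {r0, r3} and S accepts in {p0, p2, p3, p4, p5}. The reachable pairs whose R-component is accepting are (r0, p0), (r3, p5), (r3, p3); in each of them the S-component is accepting too, so the product for L(R) \ L(S) (R-component accepting, S-component rejecting) has no reachable accepting pair and the difference is empty.
Hence every string in L(R) is also in L(S).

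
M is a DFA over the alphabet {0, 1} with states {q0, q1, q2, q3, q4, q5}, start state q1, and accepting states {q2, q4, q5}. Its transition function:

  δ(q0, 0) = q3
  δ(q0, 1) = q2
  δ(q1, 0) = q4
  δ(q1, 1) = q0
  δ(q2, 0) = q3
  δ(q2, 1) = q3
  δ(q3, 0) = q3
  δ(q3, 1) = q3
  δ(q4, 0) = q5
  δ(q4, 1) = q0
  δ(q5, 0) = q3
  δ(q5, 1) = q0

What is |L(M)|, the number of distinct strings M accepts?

The useful subgraph on states {q0, q1, q2, q4, q5} is acyclic, so L(M) is finite; the longest accepting path visits 5 useful states, giving maximum string length 4.
Counting accepting paths from q1 by length: 1 of length 1, 2 of length 2, 1 of length 3, 1 of length 4. Total 5.

5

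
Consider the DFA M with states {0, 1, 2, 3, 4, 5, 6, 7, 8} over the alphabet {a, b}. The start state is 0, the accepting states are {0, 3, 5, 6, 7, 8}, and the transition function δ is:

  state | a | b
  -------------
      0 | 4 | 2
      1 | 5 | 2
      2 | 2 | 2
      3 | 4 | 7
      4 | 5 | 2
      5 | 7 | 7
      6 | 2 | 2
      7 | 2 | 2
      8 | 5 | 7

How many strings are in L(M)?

4

The useful subgraph on states {0, 4, 5, 7} is acyclic, so L(M) is finite; the longest accepting path visits 4 useful states, giving maximum string length 3.
Counting accepting paths from 0 by length: 1 of length 0, 1 of length 2, 2 of length 3. Total 4.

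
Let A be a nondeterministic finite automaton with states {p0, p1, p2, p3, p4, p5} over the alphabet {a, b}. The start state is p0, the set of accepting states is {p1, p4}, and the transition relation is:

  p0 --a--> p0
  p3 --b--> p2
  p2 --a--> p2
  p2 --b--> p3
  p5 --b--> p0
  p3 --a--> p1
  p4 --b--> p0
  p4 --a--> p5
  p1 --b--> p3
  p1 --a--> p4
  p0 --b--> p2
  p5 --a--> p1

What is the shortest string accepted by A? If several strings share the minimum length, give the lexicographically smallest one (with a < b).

bba

A breadth-first search from p0 reaches an accepting state first via the path p0 → p2 → p3 → p1 on input bba.
No string of length < 3 is accepted (BFS exhausts all shorter strings without reaching an accepting state), and bba is the lexicographically least accepting string of length 3.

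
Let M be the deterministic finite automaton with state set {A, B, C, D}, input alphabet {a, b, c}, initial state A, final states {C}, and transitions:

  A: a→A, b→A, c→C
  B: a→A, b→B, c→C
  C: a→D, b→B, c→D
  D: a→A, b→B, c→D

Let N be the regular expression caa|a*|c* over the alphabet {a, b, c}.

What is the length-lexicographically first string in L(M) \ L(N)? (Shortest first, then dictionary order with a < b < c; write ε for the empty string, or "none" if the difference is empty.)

ac

The string ac is accepted by M but not by N.
No shorter string lies in the difference, and ac is the lexicographically first length-2 string in L(M) \ L(N).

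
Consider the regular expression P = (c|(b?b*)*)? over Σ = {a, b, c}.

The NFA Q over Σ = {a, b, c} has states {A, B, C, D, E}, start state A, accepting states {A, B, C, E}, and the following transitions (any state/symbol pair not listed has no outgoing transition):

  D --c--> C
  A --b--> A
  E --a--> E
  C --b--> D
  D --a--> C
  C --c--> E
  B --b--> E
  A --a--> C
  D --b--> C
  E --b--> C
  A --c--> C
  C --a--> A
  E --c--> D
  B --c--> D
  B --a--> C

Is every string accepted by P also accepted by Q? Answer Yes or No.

Yes

Converting the expression P to a DFA (subset construction, then merging equivalent states) gives the minimal DFA with states {p0, p1, p2, p3}, start state p0, accepting states {p0, p2, p3} and transitions p0: a→p1, b→p2, c→p3; p1: a→p1, b→p1, c→p1; p2: a→p1, b→p2, c→p1; p3: a→p1, b→p1, c→p1.
Exploring the product automaton P × Q from the start pair (p0, A), following both machines on each input symbol, reaches 7 state pairs: (p0, A), (p1, C), (p2, A), (p3, C), (p1, A), (p1, D), (p1, E).
P accepts in {p0, p2, p3} and Q accepts in {A, B, C, E}. The reachable pairs whose P-component is accepting are (p0, A), (p2, A), (p3, C); in each of them the Q-component is accepting too, so the product for L(P) \ L(Q) (P-component accepting, Q-component rejecting) has no reachable accepting pair and the difference is empty.
Hence every string in L(P) is also in L(Q).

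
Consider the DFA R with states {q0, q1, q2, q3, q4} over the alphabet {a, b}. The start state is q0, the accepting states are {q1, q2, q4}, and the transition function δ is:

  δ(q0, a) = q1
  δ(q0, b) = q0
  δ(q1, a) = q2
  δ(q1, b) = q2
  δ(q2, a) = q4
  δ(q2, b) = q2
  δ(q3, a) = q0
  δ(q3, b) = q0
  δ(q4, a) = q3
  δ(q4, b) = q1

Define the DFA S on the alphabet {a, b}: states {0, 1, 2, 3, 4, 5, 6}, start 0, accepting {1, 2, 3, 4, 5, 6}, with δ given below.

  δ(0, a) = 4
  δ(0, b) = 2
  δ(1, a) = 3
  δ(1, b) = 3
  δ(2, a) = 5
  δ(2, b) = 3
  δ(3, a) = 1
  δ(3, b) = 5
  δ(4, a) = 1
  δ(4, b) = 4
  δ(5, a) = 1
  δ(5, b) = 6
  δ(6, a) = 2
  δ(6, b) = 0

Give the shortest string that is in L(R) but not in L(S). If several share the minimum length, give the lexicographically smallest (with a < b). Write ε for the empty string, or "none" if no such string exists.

babb

The string babb is accepted by R but not by S.
No shorter string lies in the difference, and babb is the lexicographically first length-4 string in L(R) \ L(S).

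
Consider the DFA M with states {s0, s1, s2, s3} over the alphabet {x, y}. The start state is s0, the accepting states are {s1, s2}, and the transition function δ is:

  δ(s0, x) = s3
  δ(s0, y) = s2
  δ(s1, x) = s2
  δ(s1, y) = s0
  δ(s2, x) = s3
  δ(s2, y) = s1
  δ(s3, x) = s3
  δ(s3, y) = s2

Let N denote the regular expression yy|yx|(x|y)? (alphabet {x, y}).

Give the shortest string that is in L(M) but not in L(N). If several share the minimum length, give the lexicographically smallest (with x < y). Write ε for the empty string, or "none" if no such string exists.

xy

The string xy is accepted by M but not by N.
No shorter string lies in the difference, and xy is the lexicographically first length-2 string in L(M) \ L(N).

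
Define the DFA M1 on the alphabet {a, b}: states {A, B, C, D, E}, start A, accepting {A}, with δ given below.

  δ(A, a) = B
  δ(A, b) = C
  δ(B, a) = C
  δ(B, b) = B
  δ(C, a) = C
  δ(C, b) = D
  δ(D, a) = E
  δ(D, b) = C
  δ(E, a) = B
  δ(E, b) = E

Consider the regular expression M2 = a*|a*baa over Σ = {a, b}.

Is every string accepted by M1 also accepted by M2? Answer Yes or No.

Yes

Converting the expression M2 to a DFA (subset construction, then merging equivalent states) gives the minimal DFA with states {r0, r1, r2, r3, r4}, start state r0, accepting states {r0, r4} and transitions r0: a→r0, b→r1; r1: a→r2, b→r3; r2: a→r4, b→r3; r3: a→r3, b→r3; r4: a→r3, b→r3.
Exploring the product automaton M1 × M2 from the start pair (A, r0), following both machines on each input symbol, reaches 14 state pairs: (A, r0), (B, r0), (C, r1), (C, r0), (B, r1), (C, r2), (D, r3), (D, r1), (B, r3), (C, r4), (E, r3), (C, r3), (E, r2), (B, r4).
M1 accepts in {A} and M2 accepts in {r0, r4}. The reachable pairs whose M1-component is accepting are (A, r0); in each of them the M2-component is accepting too, so the product for L(M1) \ L(M2) (M1-component accepting, M2-component rejecting) has no reachable accepting pair and the difference is empty.
Hence every string in L(M1) is also in L(M2).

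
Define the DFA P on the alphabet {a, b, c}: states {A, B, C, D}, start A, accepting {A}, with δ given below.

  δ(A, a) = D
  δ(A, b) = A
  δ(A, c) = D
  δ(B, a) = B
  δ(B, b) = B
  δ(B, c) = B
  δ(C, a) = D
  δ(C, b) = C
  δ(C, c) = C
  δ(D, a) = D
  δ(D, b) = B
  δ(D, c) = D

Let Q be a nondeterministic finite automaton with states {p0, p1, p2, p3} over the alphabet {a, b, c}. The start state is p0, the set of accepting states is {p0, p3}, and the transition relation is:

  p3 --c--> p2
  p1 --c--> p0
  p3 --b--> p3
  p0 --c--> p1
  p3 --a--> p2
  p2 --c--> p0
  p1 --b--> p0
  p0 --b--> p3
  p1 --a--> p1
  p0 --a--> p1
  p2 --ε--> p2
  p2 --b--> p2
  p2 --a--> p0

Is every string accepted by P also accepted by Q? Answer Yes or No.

Exploring the product automaton P × Q from the start pair (A, p0), following both machines on each input symbol, reaches 9 state pairs: (A, p0), (D, p1), (A, p3), (B, p0), (D, p0), (D, p2), (B, p1), (B, p3), (B, p2).
P accepts in {A} and Q accepts in {p0, p3}. The reachable pairs whose P-component is accepting are (A, p0), (A, p3); in each of them the Q-component is accepting too, so the product for L(P) \ L(Q) (P-component accepting, Q-component rejecting) has no reachable accepting pair and the difference is empty.
Hence every string in L(P) is also in L(Q).

Yes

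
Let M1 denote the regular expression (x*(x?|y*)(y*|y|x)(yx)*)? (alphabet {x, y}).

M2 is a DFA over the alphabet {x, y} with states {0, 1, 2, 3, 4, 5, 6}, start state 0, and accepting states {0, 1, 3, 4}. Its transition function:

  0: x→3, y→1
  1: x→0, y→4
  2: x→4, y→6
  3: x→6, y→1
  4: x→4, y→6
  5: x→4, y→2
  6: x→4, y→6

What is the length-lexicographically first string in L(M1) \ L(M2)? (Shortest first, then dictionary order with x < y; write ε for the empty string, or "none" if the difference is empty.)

The string xx is accepted by M1 but not by M2.
No shorter string lies in the difference, and xx is the lexicographically first length-2 string in L(M1) \ L(M2).

xx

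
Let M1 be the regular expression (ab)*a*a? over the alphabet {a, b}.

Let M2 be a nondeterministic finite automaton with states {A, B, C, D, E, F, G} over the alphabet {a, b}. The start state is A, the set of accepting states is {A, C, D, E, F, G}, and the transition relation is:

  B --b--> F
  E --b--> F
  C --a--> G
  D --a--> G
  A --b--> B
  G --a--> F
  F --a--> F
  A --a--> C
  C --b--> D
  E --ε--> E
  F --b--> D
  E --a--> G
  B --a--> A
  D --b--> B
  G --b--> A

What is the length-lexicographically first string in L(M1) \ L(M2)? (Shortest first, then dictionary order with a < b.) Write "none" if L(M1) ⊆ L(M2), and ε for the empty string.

none

Converting the expression M1 to a DFA (subset construction, then merging equivalent states) gives the minimal DFA with states {r0, r1, r2, r3}, start state r0, accepting states {r0, r1, r3} and transitions r0: a→r1, b→r2; r1: a→r3, b→r0; r2: a→r2, b→r2; r3: a→r3, b→r2.
Exploring the product automaton M1 × M2 from the start pair (r0, A), following both machines on each input symbol, reaches 12 state pairs: (r0, A), (r1, C), (r2, B), (r3, G), (r0, D), (r2, A), (r2, F), (r3, F), (r1, G), (r2, C), (r2, D), (r2, G).
M1 accepts in {r0, r1, r3} and M2 accepts in {A, C, D, E, F, G}. The reachable pairs whose M1-component is accepting are (r0, A), (r1, C), (r3, G), (r0, D), (r3, F), (r1, G); in each of them the M2-component is accepting too, so the product for L(M1) \ L(M2) (M1-component accepting, M2-component rejecting) has no reachable accepting pair and the difference is empty.
So every string accepted by M1 is also accepted by M2: L(M1) \ L(M2) = ∅ and there is no such string.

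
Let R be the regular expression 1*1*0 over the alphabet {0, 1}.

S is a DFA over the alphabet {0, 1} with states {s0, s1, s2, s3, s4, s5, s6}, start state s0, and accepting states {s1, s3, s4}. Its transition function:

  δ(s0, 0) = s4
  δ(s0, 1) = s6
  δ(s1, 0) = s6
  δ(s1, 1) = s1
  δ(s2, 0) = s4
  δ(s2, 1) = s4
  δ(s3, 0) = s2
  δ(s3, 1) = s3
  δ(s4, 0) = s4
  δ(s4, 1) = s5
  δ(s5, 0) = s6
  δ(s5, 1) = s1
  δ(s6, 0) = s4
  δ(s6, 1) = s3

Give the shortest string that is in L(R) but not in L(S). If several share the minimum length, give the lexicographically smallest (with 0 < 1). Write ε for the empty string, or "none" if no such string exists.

110

The string 110 is accepted by R but not by S.
No shorter string lies in the difference, and 110 is the lexicographically first length-3 string in L(R) \ L(S).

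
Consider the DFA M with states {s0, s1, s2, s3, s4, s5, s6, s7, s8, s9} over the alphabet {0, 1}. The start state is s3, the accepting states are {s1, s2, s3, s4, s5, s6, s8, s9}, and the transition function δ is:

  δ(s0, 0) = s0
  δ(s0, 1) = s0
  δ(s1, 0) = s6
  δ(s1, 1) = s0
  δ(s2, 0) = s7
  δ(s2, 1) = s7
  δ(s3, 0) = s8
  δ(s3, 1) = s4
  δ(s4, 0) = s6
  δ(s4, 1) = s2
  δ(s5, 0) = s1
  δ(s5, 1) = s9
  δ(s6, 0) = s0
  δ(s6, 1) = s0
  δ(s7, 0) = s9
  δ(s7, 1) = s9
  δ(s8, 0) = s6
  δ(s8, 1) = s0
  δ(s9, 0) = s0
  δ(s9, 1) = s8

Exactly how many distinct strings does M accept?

18

The useful subgraph on states {s2, s3, s4, s6, s7, s8, s9} is acyclic, so L(M) is finite; the longest accepting path visits 7 useful states, giving maximum string length 6.
Counting accepting paths from s3 by length: 1 of length 0, 2 of length 1, 3 of length 2, 4 of length 4, 4 of length 5, 4 of length 6. Total 18.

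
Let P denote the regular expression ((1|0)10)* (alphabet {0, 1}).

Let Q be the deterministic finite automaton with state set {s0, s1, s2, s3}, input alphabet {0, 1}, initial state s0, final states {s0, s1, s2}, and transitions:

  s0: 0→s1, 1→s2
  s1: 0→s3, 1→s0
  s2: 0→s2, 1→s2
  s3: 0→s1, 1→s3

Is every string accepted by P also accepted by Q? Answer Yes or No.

Yes

Converting the expression P to a DFA (subset construction, then merging equivalent states) gives the minimal DFA with states {p0, p1, p2, p3}, start state p0, accepting states {p0} and transitions p0: 0→p1, 1→p1; p1: 0→p2, 1→p3; p2: 0→p2, 1→p2; p3: 0→p0, 1→p2.
Exploring the product automaton P × Q from the start pair (p0, s0), following both machines on each input symbol, reaches 14 state pairs: (p0, s0), (p1, s1), (p1, s2), (p2, s3), (p3, s0), (p2, s2), (p3, s2), (p2, s1), (p0, s1), (p0, s2), (p2, s0), (p1, s3), (p1, s0), (p3, s3).
P accepts in {p0} and Q accepts in {s0, s1, s2}. The reachable pairs whose P-component is accepting are (p0, s0), (p0, s1), (p0, s2); in each of them the Q-component is accepting too, so the product for L(P) \ L(Q) (P-component accepting, Q-component rejecting) has no reachable accepting pair and the difference is empty.
Hence every string in L(P) is also in L(Q).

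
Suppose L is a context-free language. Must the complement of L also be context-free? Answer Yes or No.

No

CFLs are closed under union, so if they were also closed under complement they would be closed under intersection by De Morgan (L₁ ∩ L₂ is the complement of the union of the complements). But {aⁿbⁿcᵐ} ∩ {aᵐbⁿcⁿ} = {aⁿbⁿcⁿ} is not context-free although both operands are.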